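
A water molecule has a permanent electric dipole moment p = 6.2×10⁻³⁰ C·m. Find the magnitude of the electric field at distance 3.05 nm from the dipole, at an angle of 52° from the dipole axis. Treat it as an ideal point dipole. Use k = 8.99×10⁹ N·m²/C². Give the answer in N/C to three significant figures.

E ≈ 2.87×10⁶ N/C

At angle θ the dipole field magnitude is E = (kp/r³)·√(1 + 3cos²θ).
kp/r³ = (8.99×10⁹)(6.20×10⁻³⁰) / (3.05×10⁻⁹)³ = 1.964×10⁶ N/C.
√(1 + 3cos²52°) = √(1 + 3·0.3790) = √2.1371 ≈ 1.4619.
E ≈ 1.964×10⁶ × 1.462 = 2.872×10⁶ N/C.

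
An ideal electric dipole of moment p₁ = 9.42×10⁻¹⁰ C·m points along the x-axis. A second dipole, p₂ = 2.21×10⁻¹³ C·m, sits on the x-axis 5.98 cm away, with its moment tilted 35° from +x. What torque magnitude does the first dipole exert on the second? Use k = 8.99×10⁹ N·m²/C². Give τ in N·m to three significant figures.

τ ≈ 1.00×10⁻⁸ N·m

The second dipole sits on the axis of the first, so the field there is axial: E₁ = 2kp₁/r³ along +x.
E₁ = 2(8.99×10⁹)(9.42×10⁻¹⁰)/(0.0598)³ = 7.920×10⁴ N/C.
Torque on the second dipole: τ = p₂ E₁ sinθ.
τ = (2.21×10⁻¹³)(7.920×10⁴)·sin35° = 1.004×10⁻⁸ N·m.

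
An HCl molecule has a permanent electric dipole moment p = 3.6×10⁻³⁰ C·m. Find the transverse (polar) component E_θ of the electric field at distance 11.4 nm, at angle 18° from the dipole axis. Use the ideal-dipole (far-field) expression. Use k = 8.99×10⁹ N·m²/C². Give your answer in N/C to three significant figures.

For a dipole, E_θ = (kp sinθ)/r³.
kp/r³ = (8.99×10⁹)(3.60×10⁻³⁰)/(1.14×10⁻⁸)³ = 2.184×10⁴ N/C.
E_θ = 2.184×10⁴·sin18° = 6750 N/C.

E_θ ≈ 6750 N/C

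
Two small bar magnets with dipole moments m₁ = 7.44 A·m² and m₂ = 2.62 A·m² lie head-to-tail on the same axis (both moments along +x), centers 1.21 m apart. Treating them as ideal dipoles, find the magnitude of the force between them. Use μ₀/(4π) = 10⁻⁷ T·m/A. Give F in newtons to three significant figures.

On-axis B of dipole 1: B = (μ₀/4π)·2m₁/r³. Force on dipole 2: F = m₂·dB/dr.
dB/dr = −(μ₀/4π)·6m₁/r⁴, so |F| = (μ₀/4π)·6m₁m₂/r⁴.
F = 6(10⁻⁷)(7.44)(2.62)/(1.21)⁴ = 5.456×10⁻⁶ N.

F ≈ 5.46×10⁻⁶ N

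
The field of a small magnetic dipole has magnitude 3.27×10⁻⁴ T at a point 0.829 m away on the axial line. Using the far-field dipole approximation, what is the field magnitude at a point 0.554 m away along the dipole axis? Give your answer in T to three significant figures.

Dipole fields scale as 1/r³ in the far field; the geometry is the same at both points.
B₂ = B₁ · (r₁/r₂)³ = 3.27×10⁻⁴ · (0.829/0.554)³.
(r₁/r₂)³ = (1.496)³ = 3.351.
B₂ ≈ 0.001096 T.

B ≈ 0.00110 T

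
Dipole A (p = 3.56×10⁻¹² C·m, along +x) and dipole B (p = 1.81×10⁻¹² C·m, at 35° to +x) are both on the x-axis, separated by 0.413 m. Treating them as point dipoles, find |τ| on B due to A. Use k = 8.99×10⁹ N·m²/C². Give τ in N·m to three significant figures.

The second dipole sits on the axis of the first, so the field there is axial: E₁ = 2kp₁/r³ along +x.
E₁ = 2(8.99×10⁹)(3.56×10⁻¹²)/(0.413)³ = 0.9086 N/C.
Torque on the second dipole: τ = p₂ E₁ sinθ.
τ = (1.81×10⁻¹²)(0.9086)·sin35° = 9.433×10⁻¹³ N·m.

τ ≈ 9.43×10⁻¹³ N·m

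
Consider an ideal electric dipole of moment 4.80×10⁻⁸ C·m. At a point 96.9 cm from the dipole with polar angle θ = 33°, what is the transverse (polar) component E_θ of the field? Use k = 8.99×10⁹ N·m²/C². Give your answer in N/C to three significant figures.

For a dipole, E_θ = (kp sinθ)/r³.
kp/r³ = (8.99×10⁹)(4.80×10⁻⁸)/(0.969)³ = 474.3 N/C.
E_θ = 474.3·sin33° = 258.3 N/C.

E_θ ≈ 258 N/C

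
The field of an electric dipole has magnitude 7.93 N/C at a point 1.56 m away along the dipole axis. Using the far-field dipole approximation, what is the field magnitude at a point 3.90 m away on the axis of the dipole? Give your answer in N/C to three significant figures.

Dipole fields scale as 1/r³ in the far field; the geometry is the same at both points.
E₂ = E₁ · (r₁/r₂)³ = 7.93 · (1.56/3.90)³.
(r₁/r₂)³ = (0.4)³ = 0.064.
E₂ ≈ 0.5075 N/C.

E ≈ 0.508 N/C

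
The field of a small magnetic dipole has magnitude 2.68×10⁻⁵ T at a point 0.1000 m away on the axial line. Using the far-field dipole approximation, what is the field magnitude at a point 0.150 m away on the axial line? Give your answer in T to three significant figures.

B ≈ 7.94×10⁻⁶ T

Dipole fields scale as 1/r³ in the far field; the geometry is the same at both points.
B₂ = B₁ · (r₁/r₂)³ = 2.68×10⁻⁵ · (0.1000/0.150)³.
(r₁/r₂)³ = (0.6667)³ = 0.2963.
B₂ ≈ 7.941×10⁻⁶ T.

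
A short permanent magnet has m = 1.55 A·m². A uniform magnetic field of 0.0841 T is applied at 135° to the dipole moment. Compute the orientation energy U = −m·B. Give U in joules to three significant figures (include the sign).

U = −m·B = −mB cosθ.
U = −(1.55)(0.0841)·cos135° = 0.09217 J.

U ≈ 0.0922 J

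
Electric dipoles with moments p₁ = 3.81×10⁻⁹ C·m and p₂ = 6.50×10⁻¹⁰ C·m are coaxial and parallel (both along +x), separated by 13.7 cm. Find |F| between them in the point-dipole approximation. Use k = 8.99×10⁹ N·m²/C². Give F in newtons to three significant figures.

F ≈ 3.79×10⁻⁴ N

On-axis field of dipole 1 at distance r: E = 2kp₁/r³. Force on dipole 2 is F = p₂·dE/dr (gradient along axis).
dE/dr = −6kp₁/r⁴, so |F| = 6kp₁p₂/r⁴ (attractive for aligned moments).
F = 6(8.99×10⁹)(3.81×10⁻⁹)(6.50×10⁻¹⁰)/(0.137)⁴ = 3.792×10⁻⁴ N.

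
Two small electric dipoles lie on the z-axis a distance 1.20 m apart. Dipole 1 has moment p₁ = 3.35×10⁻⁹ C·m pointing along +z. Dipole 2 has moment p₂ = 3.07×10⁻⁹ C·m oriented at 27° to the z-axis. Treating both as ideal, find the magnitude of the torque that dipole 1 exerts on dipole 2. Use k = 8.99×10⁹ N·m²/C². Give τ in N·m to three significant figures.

τ ≈ 4.86×10⁻⁸ N·m

The second dipole sits on the axis of the first, so the field there is axial: E₁ = 2kp₁/r³ along +z.
E₁ = 2(8.99×10⁹)(3.35×10⁻⁹)/(1.20)³ = 34.86 N/C.
Torque on the second dipole: τ = p₂ E₁ sinθ.
τ = (3.07×10⁻⁹)(34.86)·sin27° = 4.858×10⁻⁸ N·m.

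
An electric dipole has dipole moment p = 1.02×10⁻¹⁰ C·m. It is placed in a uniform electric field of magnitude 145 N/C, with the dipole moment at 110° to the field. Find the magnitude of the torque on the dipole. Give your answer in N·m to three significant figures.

τ ≈ 1.39×10⁻⁸ N·m

Torque on an electric dipole: τ = pE sinθ.
τ = (1.02×10⁻¹⁰)(145)·sin110° = 1.390×10⁻⁸ N·m.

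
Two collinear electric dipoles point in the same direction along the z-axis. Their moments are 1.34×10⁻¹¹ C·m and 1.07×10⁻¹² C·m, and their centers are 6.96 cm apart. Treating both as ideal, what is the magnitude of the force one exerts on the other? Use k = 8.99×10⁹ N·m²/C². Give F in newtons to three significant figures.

F ≈ 3.30×10⁻⁸ N

On-axis field of dipole 1 at distance r: E = 2kp₁/r³. Force on dipole 2 is F = p₂·dE/dr (gradient along axis).
dE/dr = −6kp₁/r⁴, so |F| = 6kp₁p₂/r⁴ (attractive for aligned moments).
F = 6(8.99×10⁹)(1.34×10⁻¹¹)(1.07×10⁻¹²)/(0.0696)⁴ = 3.296×10⁻⁸ N.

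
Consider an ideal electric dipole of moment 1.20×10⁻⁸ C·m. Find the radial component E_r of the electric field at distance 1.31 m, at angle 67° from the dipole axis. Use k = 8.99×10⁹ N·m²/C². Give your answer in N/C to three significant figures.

E_r ≈ 37.5 N/C

For a dipole, E_r = (2kp cosθ)/r³.
kp/r³ = (8.99×10⁹)(1.20×10⁻⁸)/(1.31)³ = 47.99 N/C.
E_r = 2·47.99·cos67° = 37.50 N/C.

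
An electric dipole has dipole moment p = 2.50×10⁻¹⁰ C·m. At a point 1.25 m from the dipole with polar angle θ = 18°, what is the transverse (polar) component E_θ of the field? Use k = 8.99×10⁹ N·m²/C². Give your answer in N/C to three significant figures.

E_θ ≈ 0.356 N/C

For a dipole, E_θ = (kp sinθ)/r³.
kp/r³ = (8.99×10⁹)(2.50×10⁻¹⁰)/(1.25)³ = 1.151 N/C.
E_θ = 1.151·sin18° = 0.3556 N/C.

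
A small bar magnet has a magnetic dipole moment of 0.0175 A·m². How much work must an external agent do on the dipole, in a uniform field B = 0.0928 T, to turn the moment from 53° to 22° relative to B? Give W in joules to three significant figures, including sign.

W ≈ -5.28×10⁻⁴ J

W_ext = ΔU = −mB cosθ₂ + mB cosθ₁ = mB(cosθ₁ − cosθ₂).
W = (0.0175)(0.0928)·(cos53° − cos22°) = (0.001624)·(-0.3254) = -5.284×10⁻⁴ J.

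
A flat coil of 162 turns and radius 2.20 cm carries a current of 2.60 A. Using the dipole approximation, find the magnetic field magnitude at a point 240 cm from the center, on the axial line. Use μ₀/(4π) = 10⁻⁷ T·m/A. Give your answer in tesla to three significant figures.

m = NIA = NIπa² = 162·(2.60)·π·(0.0220)² = 0.6404 A·m².
On axis B = (μ₀/4π)·2m/r³.
B = 2·(10⁻⁷)·(0.6404) / (2.40)³ = 9.265×10⁻⁹ T.

B ≈ 9.27×10⁻⁹ T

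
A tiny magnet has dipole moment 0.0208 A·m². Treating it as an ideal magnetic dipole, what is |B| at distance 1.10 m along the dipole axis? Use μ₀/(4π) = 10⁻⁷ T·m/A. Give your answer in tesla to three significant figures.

B ≈ 3.13×10⁻⁹ T

On axis B = (μ₀/4π)·2m/r³.
B = 2·(10⁻⁷)·(0.0208) / (1.10)³ = 3.125×10⁻⁹ T.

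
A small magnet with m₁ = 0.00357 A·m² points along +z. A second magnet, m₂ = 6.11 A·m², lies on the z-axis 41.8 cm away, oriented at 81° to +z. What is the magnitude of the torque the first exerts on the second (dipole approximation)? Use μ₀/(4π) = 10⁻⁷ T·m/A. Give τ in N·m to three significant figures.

Dipole B is on the axis of dipole A, so B₁ there is axial: B₁ = (μ₀/4π)·2m₁/r³ along +z.
B₁ = 2(10⁻⁷)(0.00357)/(0.418)³ = 9.776×10⁻⁹ T.
τ = m₂ B₁ sinθ.
τ = (6.11)(9.776×10⁻⁹)·sin81° = 5.900×10⁻⁸ N·m.

τ ≈ 5.90×10⁻⁸ N·m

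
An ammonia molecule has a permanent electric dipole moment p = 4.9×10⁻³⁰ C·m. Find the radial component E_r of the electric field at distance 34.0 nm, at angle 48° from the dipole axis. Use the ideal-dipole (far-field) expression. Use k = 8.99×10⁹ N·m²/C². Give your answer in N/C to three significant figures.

E_r ≈ 1500 N/C

For a dipole, E_r = (2kp cosθ)/r³.
kp/r³ = (8.99×10⁹)(4.90×10⁻³⁰)/(3.40×10⁻⁸)³ = 1121 N/C.
E_r = 2·1121·cos48° = 1500 N/C.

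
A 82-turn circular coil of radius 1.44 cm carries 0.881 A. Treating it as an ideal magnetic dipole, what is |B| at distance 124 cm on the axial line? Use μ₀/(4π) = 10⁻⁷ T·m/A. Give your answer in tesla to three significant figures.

B ≈ 4.94×10⁻⁹ T

m = NIA = NIπa² = 82·(0.881)·π·(0.0144)² = 0.04706 A·m².
On axis B = (μ₀/4π)·2m/r³.
B = 2·(10⁻⁷)·(0.04706) / (1.24)³ = 4.936×10⁻⁹ T.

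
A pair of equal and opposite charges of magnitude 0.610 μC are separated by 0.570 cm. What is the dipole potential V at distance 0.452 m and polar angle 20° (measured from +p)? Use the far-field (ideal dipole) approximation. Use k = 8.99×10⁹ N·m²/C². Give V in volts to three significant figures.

Dipole moment p = qd = (6.10×10⁻⁷ C)(0.00570 m) = 3.477×10⁻⁹ C·m.
The dipole potential is V = kp cosθ / r².
V = (8.99×10⁹)(3.477×10⁻⁹)·cos20° / (0.452)² = 143.8 V.

V ≈ 144 V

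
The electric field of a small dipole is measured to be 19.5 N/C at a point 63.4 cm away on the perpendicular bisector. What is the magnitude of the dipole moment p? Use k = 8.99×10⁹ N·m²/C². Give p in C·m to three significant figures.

In the equatorial plane E = kp/r³, so p = Er³/(k).
p = (19.5)·(0.634)³ / (8.99×10⁹) = 5.528×10⁻¹⁰ C·m.

p ≈ 5.53×10⁻¹⁰ C·m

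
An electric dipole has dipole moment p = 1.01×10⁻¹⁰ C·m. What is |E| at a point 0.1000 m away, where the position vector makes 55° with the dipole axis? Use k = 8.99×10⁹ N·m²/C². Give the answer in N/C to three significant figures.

At angle θ the dipole field magnitude is E = (kp/r³)·√(1 + 3cos²θ).
kp/r³ = (8.99×10⁹)(1.01×10⁻¹⁰) / (0.100)³ = 908.0 N/C.
√(1 + 3cos²55°) = √(1 + 3·0.3290) = √1.9870 ≈ 1.4096.
E ≈ 908.0 × 1.410 = 1280 N/C.

E ≈ 1280 N/C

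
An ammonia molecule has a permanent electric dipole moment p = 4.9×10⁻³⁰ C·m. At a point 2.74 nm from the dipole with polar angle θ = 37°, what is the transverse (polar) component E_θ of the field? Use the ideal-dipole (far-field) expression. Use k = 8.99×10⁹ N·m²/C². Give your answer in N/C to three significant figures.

For a dipole, E_θ = (kp sinθ)/r³.
kp/r³ = (8.99×10⁹)(4.90×10⁻³⁰)/(2.74×10⁻⁹)³ = 2.141×10⁶ N/C.
E_θ = 2.141×10⁶·sin37° = 1.289×10⁶ N/C.

E_θ ≈ 1.29×10⁶ N/C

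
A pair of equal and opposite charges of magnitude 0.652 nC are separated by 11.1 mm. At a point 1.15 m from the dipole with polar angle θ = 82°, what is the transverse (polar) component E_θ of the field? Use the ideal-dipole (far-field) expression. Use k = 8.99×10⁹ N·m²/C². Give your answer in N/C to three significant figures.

Dipole moment p = qd = (6.52×10⁻¹⁰ C)(0.0111 m) = 7.237×10⁻¹² C·m.
For a dipole, E_θ = (kp sinθ)/r³.
kp/r³ = (8.99×10⁹)(7.237×10⁻¹²)/(1.15)³ = 0.04278 N/C.
E_θ = 0.04278·sin82° = 0.04236 N/C.

E_θ ≈ 0.0424 N/C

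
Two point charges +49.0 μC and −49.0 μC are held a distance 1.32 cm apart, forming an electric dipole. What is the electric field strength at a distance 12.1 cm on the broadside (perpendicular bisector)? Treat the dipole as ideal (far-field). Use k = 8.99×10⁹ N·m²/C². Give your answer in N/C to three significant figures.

E ≈ 3.28×10⁶ N/C

Dipole moment p = qd = (4.90×10⁻⁵ C)(0.0132 m) = 6.468×10⁻⁷ C·m.
On the perpendicular bisector E = kp/r³ (half the axial value at the same distance).
E = (8.99×10⁹)(6.468×10⁻⁷) / (0.121)³ = 3.282×10⁶ N/C.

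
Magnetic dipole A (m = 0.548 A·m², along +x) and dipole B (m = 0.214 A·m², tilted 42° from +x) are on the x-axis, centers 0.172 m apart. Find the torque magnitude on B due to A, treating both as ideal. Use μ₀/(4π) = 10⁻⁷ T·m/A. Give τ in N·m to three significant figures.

τ ≈ 3.08×10⁻⁶ N·m

Dipole B is on the axis of dipole A, so B₁ there is axial: B₁ = (μ₀/4π)·2m₁/r³ along +x.
B₁ = 2(10⁻⁷)(0.548)/(0.172)³ = 2.154×10⁻⁵ T.
τ = m₂ B₁ sinθ.
τ = (0.214)(2.154×10⁻⁵)·sin42° = 3.084×10⁻⁶ N·m.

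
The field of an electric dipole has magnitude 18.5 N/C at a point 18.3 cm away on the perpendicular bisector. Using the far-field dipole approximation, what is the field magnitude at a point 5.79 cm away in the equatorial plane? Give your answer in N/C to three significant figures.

Dipole fields scale as 1/r³ in the far field; the geometry is the same at both points.
E₂ = E₁ · (r₁/r₂)³ = 18.5 · (18.3/5.79)³.
(r₁/r₂)³ = (3.161)³ = 31.57.
E₂ ≈ 584.1 N/C.

E ≈ 584 N/C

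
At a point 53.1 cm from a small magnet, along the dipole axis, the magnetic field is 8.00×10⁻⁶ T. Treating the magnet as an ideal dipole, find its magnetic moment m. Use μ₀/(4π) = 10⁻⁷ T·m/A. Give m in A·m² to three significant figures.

m ≈ 5.99 A·m²

On axis B = (μ₀/4π)·2m/r³, so m = Br³·4π/(μ₀·2).
m = (8.00×10⁻⁶)·(0.531)³ / (2·10⁻⁷) = 5.989 A·m².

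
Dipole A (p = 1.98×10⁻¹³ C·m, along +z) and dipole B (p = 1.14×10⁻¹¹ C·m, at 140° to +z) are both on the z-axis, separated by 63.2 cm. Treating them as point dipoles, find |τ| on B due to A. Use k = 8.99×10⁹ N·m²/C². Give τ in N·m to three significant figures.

τ ≈ 1.03×10⁻¹³ N·m

The second dipole sits on the axis of the first, so the field there is axial: E₁ = 2kp₁/r³ along +z.
E₁ = 2(8.99×10⁹)(1.98×10⁻¹³)/(0.632)³ = 0.01410 N/C.
Torque on the second dipole: τ = p₂ E₁ sinθ.
τ = (1.14×10⁻¹¹)(0.01410)·sin140° = 1.033×10⁻¹³ N·m.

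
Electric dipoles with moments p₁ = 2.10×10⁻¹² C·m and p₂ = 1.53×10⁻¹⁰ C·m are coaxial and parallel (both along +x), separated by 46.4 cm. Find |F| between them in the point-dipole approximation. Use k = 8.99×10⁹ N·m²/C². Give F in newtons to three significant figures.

F ≈ 3.74×10⁻¹⁰ N

On-axis field of dipole 1 at distance r: E = 2kp₁/r³. Force on dipole 2 is F = p₂·dE/dr (gradient along axis).
dE/dr = −6kp₁/r⁴, so |F| = 6kp₁p₂/r⁴ (attractive for aligned moments).
F = 6(8.99×10⁹)(2.10×10⁻¹²)(1.53×10⁻¹⁰)/(0.464)⁴ = 3.739×10⁻¹⁰ N.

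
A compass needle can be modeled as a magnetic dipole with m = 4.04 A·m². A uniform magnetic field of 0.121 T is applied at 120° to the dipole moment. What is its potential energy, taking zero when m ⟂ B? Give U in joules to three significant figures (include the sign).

U ≈ 0.244 J

U = −m·B = −mB cosθ.
U = −(4.04)(0.121)·cos120° = 0.2444 J.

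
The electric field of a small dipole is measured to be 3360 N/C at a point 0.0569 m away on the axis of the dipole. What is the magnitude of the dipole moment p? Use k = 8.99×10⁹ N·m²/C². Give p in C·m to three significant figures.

On axis E = 2kp/r³, so p = Er³/(2k).
p = (3360)·(0.0569)³ / (2·8.99×10⁹) = 3.443×10⁻¹¹ C·m.

p ≈ 3.44×10⁻¹¹ C·m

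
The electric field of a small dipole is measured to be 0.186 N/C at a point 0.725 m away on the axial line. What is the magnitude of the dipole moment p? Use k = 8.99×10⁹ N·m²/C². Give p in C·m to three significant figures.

On axis E = 2kp/r³, so p = Er³/(2k).
p = (0.186)·(0.725)³ / (2·8.99×10⁹) = 3.942×10⁻¹² C·m.

p ≈ 3.94×10⁻¹² C·m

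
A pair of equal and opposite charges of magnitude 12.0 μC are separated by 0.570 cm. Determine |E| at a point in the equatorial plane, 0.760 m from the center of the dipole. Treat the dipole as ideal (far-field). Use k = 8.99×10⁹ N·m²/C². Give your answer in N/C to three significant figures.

E ≈ 1400 N/C

Dipole moment p = qd = (1.20×10⁻⁵ C)(0.00570 m) = 6.84×10⁻⁸ C·m.
On the perpendicular bisector E = kp/r³ (half the axial value at the same distance).
E = (8.99×10⁹)(6.84×10⁻⁸) / (0.760)³ = 1401 N/C.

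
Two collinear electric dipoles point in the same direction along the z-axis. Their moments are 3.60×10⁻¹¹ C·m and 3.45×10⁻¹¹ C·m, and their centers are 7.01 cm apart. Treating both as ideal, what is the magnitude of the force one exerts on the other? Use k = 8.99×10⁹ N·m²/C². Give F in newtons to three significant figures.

On-axis field of dipole 1 at distance r: E = 2kp₁/r³. Force on dipole 2 is F = p₂·dE/dr (gradient along axis).
dE/dr = −6kp₁/r⁴, so |F| = 6kp₁p₂/r⁴ (attractive for aligned moments).
F = 6(8.99×10⁹)(3.60×10⁻¹¹)(3.45×10⁻¹¹)/(0.0701)⁴ = 2.774×10⁻⁶ N.

F ≈ 2.77×10⁻⁶ N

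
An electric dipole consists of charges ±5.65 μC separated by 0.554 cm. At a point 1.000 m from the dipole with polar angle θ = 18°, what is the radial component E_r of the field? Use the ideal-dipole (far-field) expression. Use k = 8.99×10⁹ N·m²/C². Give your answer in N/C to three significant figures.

E_r ≈ 535 N/C

Dipole moment p = qd = (5.65×10⁻⁶ C)(0.00554 m) = 3.13×10⁻⁸ C·m.
For a dipole, E_r = (2kp cosθ)/r³.
kp/r³ = (8.99×10⁹)(3.13×10⁻⁸)/(1.00)³ = 281.4 N/C.
E_r = 2·281.4·cos18° = 535.2 N/C.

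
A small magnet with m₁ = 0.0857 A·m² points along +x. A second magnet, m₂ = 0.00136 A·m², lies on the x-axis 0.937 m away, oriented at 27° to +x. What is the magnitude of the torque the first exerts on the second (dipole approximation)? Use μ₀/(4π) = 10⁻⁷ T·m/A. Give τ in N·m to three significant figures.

τ ≈ 1.29×10⁻¹¹ N·m

Dipole B is on the axis of dipole A, so B₁ there is axial: B₁ = (μ₀/4π)·2m₁/r³ along +x.
B₁ = 2(10⁻⁷)(0.0857)/(0.937)³ = 2.083×10⁻⁸ T.
τ = m₂ B₁ sinθ.
τ = (0.00136)(2.083×10⁻⁸)·sin27° = 1.286×10⁻¹¹ N·m.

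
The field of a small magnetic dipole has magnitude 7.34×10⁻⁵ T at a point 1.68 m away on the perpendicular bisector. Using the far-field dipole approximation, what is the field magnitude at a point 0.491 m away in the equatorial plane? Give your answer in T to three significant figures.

Dipole fields scale as 1/r³ in the far field; the geometry is the same at both points.
B₂ = B₁ · (r₁/r₂)³ = 7.34×10⁻⁵ · (1.68/0.491)³.
(r₁/r₂)³ = (3.422)³ = 40.06.
B₂ ≈ 0.002940 T.

B ≈ 0.00294 T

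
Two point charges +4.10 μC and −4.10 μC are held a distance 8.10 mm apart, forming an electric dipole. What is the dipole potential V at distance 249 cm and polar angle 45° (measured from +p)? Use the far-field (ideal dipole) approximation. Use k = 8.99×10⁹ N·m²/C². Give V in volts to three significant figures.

Dipole moment p = qd = (4.10×10⁻⁶ C)(0.00810 m) = 3.321×10⁻⁸ C·m.
The dipole potential is V = kp cosθ / r².
V = (8.99×10⁹)(3.321×10⁻⁸)·cos45° / (2.49)² = 34.05 V.

V ≈ 34.0 V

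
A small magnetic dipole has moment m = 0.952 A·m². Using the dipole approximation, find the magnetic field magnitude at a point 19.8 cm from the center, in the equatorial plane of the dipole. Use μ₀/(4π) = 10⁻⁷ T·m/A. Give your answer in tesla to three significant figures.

B ≈ 1.23×10⁻⁵ T

In the equatorial plane B = (μ₀/4π)·m/r³ (half the axial value).
B = (10⁻⁷)·(0.952) / (0.198)³ = 1.226×10⁻⁵ T.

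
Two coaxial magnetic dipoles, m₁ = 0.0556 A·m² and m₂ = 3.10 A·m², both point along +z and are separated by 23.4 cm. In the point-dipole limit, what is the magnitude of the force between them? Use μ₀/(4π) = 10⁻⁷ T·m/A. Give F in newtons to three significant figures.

On-axis B of dipole 1: B = (μ₀/4π)·2m₁/r³. Force on dipole 2: F = m₂·dB/dr.
dB/dr = −(μ₀/4π)·6m₁/r⁴, so |F| = (μ₀/4π)·6m₁m₂/r⁴.
F = 6(10⁻⁷)(0.0556)(3.10)/(0.234)⁴ = 3.449×10⁻⁵ N.

F ≈ 3.45×10⁻⁵ N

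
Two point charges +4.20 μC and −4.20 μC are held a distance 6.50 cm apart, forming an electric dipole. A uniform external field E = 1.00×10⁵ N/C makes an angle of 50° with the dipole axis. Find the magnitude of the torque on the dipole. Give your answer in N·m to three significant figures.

Dipole moment p = qd = (4.20×10⁻⁶ C)(0.0650 m) = 2.73×10⁻⁷ C·m.
Torque on an electric dipole: τ = pE sinθ.
τ = (2.73×10⁻⁷)(1.00×10⁵)·sin50° = 0.02091 N·m.

τ ≈ 0.0209 N·m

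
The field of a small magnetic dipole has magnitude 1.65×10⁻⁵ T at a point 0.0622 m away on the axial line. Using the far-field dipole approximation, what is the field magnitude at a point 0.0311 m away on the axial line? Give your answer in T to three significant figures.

B ≈ 1.32×10⁻⁴ T

Dipole fields scale as 1/r³ in the far field; the geometry is the same at both points.
B₂ = B₁ · (r₁/r₂)³ = 1.65×10⁻⁵ · (0.0622/0.0311)³.
(r₁/r₂)³ = (2)³ = 8.
B₂ ≈ 1.320×10⁻⁴ T.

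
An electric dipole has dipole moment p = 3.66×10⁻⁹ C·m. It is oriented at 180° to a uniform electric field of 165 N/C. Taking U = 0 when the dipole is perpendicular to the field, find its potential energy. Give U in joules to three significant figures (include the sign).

U = −p·E = −pE cosθ.
U = −(3.66×10⁻⁹)(165)·cos180° = 6.039×10⁻⁷ J.

U ≈ 6.04×10⁻⁷ J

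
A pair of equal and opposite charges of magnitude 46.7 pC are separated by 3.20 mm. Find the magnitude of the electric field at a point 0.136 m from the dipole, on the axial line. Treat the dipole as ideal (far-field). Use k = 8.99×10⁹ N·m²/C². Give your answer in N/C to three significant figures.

E ≈ 1.07 N/C

Dipole moment p = qd = (4.67×10⁻¹¹ C)(0.00320 m) = 1.494×10⁻¹³ C·m.
On the dipole axis E = 2kp/r³.
E = 2·(8.99×10⁹)(1.494×10⁻¹³) / (0.136)³ = 1.068 N/C.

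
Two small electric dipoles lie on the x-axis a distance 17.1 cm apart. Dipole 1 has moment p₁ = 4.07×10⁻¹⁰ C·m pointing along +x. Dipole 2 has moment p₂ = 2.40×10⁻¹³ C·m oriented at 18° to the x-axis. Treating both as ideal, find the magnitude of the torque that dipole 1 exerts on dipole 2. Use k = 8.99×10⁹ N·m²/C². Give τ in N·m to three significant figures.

The second dipole sits on the axis of the first, so the field there is axial: E₁ = 2kp₁/r³ along +x.
E₁ = 2(8.99×10⁹)(4.07×10⁻¹⁰)/(0.171)³ = 1464 N/C.
Torque on the second dipole: τ = p₂ E₁ sinθ.
τ = (2.40×10⁻¹³)(1464)·sin18° = 1.085×10⁻¹⁰ N·m.

τ ≈ 1.09×10⁻¹⁰ N·m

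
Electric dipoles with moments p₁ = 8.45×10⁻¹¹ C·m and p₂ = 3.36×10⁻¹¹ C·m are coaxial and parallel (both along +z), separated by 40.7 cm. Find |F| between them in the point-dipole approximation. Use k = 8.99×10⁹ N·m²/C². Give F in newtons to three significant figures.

F ≈ 5.58×10⁻⁹ N

On-axis field of dipole 1 at distance r: E = 2kp₁/r³. Force on dipole 2 is F = p₂·dE/dr (gradient along axis).
dE/dr = −6kp₁/r⁴, so |F| = 6kp₁p₂/r⁴ (attractive for aligned moments).
F = 6(8.99×10⁹)(8.45×10⁻¹¹)(3.36×10⁻¹¹)/(0.407)⁴ = 5.581×10⁻⁹ N.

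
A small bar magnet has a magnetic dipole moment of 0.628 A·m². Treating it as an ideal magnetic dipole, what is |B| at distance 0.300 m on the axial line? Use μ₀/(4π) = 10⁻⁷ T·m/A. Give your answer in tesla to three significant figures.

B ≈ 4.65×10⁻⁶ T

On axis B = (μ₀/4π)·2m/r³.
B = 2·(10⁻⁷)·(0.628) / (0.300)³ = 4.652×10⁻⁶ T.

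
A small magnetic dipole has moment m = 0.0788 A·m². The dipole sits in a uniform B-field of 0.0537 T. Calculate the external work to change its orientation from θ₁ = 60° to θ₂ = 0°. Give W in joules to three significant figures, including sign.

W ≈ -0.00212 J

W_ext = ΔU = −mB cosθ₂ + mB cosθ₁ = mB(cosθ₁ − cosθ₂).
W = (0.0788)(0.0537)·(cos60° − cos0°) = (0.004232)·(-0.5000) = -0.002116 J.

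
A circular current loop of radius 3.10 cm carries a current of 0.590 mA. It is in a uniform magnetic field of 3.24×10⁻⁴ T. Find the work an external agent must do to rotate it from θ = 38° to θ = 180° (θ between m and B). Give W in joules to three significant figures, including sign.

Magnetic moment m = IA = Iπa² = (5.90×10⁻⁴)·π·(0.0310)² = 1.781×10⁻⁶ A·m².
W_ext = ΔU = −mB cosθ₂ + mB cosθ₁ = mB(cosθ₁ − cosθ₂).
W = (1.781×10⁻⁶)(3.24×10⁻⁴)·(cos38° − cos180°) = (5.770×10⁻¹⁰)·(+1.7880) = 1.032×10⁻⁹ J.

W ≈ 1.03×10⁻⁹ J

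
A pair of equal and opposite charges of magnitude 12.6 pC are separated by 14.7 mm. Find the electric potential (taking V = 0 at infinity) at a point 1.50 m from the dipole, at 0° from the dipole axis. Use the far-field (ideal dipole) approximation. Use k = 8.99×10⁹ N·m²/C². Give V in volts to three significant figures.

V ≈ 7.40×10⁻⁴ V

Dipole moment p = qd = (1.26×10⁻¹¹ C)(0.0147 m) = 1.852×10⁻¹³ C·m.
The dipole potential is V = kp cosθ / r².
V = (8.99×10⁹)(1.852×10⁻¹³)·cos0° / (1.50)² = 7.400×10⁻⁴ V.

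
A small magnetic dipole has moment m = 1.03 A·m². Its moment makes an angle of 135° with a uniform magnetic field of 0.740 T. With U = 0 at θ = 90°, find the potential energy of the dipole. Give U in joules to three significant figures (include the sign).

U = −m·B = −mB cosθ.
U = −(1.03)(0.740)·cos135° = 0.5390 J.

U ≈ 0.539 J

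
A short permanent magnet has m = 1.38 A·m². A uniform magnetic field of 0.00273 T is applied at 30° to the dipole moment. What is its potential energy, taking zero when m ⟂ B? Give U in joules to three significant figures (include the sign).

U = −m·B = −mB cosθ.
U = −(1.38)(0.00273)·cos30° = -0.003263 J.

U ≈ -0.00326 J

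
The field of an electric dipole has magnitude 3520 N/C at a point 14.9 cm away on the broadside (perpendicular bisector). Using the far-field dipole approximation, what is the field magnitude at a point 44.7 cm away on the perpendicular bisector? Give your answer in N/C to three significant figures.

Dipole fields scale as 1/r³ in the far field; the geometry is the same at both points.
E₂ = E₁ · (r₁/r₂)³ = 3520 · (14.9/44.7)³.
(r₁/r₂)³ = (0.3333)³ = 0.03704.
E₂ ≈ 130.4 N/C.

E ≈ 130 N/C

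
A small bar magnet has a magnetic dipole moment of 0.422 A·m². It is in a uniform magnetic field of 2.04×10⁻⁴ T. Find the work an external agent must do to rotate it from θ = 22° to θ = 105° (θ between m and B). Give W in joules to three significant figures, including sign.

W_ext = ΔU = −mB cosθ₂ + mB cosθ₁ = mB(cosθ₁ − cosθ₂).
W = (0.422)(2.04×10⁻⁴)·(cos22° − cos105°) = (8.609×10⁻⁵)·(+1.1860) = 1.021×10⁻⁴ J.

W ≈ 1.02×10⁻⁴ J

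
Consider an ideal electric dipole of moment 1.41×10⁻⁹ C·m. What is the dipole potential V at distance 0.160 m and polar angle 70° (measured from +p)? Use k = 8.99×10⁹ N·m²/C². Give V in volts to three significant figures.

The dipole potential is V = kp cosθ / r².
V = (8.99×10⁹)(1.41×10⁻⁹)·cos70° / (0.160)² = 169.4 V.

V ≈ 169 V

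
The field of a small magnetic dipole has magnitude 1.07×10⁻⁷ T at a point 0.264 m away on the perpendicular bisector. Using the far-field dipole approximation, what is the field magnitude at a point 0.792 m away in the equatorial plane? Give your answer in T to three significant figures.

B ≈ 3.96×10⁻⁹ T

Dipole fields scale as 1/r³ in the far field; the geometry is the same at both points.
B₂ = B₁ · (r₁/r₂)³ = 1.07×10⁻⁷ · (0.264/0.792)³.
(r₁/r₂)³ = (0.3333)³ = 0.03704.
B₂ ≈ 3.963×10⁻⁹ T.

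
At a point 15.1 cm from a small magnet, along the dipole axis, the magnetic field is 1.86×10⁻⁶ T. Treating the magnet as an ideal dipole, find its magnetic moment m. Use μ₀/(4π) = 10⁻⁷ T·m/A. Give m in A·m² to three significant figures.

m ≈ 0.0320 A·m²

On axis B = (μ₀/4π)·2m/r³, so m = Br³·4π/(μ₀·2).
m = (1.86×10⁻⁶)·(0.151)³ / (2·10⁻⁷) = 0.03202 A·m².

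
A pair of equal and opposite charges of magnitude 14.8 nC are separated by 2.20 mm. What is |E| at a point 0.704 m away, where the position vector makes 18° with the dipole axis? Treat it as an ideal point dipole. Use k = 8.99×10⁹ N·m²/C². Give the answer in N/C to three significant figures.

E ≈ 1.62 N/C

Dipole moment p = qd = (1.48×10⁻⁸ C)(0.00220 m) = 3.256×10⁻¹¹ C·m.
At angle θ the dipole field magnitude is E = (kp/r³)·√(1 + 3cos²θ).
kp/r³ = (8.99×10⁹)(3.256×10⁻¹¹) / (0.704)³ = 0.8389 N/C.
√(1 + 3cos²18°) = √(1 + 3·0.9045) = √3.7135 ≈ 1.9271.
E ≈ 0.8389 × 1.927 = 1.617 N/C.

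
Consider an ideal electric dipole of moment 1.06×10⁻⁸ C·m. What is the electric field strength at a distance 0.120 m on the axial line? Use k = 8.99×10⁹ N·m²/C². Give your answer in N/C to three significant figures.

E ≈ 1.10×10⁵ N/C

On the dipole axis E = 2kp/r³.
E = 2·(8.99×10⁹)(1.06×10⁻⁸) / (0.120)³ = 1.103×10⁵ N/C.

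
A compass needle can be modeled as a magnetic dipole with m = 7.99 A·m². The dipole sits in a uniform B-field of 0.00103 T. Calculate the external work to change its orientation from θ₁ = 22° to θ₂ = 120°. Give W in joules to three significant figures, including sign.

W ≈ 0.0117 J

W_ext = ΔU = −mB cosθ₂ + mB cosθ₁ = mB(cosθ₁ − cosθ₂).
W = (7.99)(0.00103)·(cos22° − cos120°) = (0.008230)·(+1.4272) = 0.01175 J.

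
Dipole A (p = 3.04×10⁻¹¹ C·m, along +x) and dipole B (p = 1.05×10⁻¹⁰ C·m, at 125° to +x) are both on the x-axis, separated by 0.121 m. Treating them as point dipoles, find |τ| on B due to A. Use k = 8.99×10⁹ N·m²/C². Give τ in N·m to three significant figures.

The second dipole sits on the axis of the first, so the field there is axial: E₁ = 2kp₁/r³ along +x.
E₁ = 2(8.99×10⁹)(3.04×10⁻¹¹)/(0.121)³ = 308.5 N/C.
Torque on the second dipole: τ = p₂ E₁ sinθ.
τ = (1.05×10⁻¹⁰)(308.5)·sin125° = 2.654×10⁻⁸ N·m.

τ ≈ 2.65×10⁻⁸ N·m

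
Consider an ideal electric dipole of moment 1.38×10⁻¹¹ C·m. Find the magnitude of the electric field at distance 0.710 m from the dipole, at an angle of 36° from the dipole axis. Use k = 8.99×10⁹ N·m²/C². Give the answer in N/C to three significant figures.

E ≈ 0.597 N/C

At angle θ the dipole field magnitude is E = (kp/r³)·√(1 + 3cos²θ).
kp/r³ = (8.99×10⁹)(1.38×10⁻¹¹) / (0.710)³ = 0.3466 N/C.
√(1 + 3cos²36°) = √(1 + 3·0.6545) = √2.9635 ≈ 1.7215.
E ≈ 0.3466 × 1.721 = 0.5967 N/C.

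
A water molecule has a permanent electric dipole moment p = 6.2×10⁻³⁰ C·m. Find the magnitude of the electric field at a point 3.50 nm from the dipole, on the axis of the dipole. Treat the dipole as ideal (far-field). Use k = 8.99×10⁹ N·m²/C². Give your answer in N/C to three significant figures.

E ≈ 2.60×10⁶ N/C

On the dipole axis E = 2kp/r³.
E = 2·(8.99×10⁹)(6.20×10⁻³⁰) / (3.50×10⁻⁹)³ = 2.600×10⁶ N/C.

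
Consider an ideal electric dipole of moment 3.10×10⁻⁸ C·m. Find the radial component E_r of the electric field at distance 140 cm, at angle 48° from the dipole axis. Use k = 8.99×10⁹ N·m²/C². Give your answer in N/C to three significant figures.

E_r ≈ 136 N/C

For a dipole, E_r = (2kp cosθ)/r³.
kp/r³ = (8.99×10⁹)(3.10×10⁻⁸)/(1.40)³ = 101.6 N/C.
E_r = 2·101.6·cos48° = 135.9 N/C.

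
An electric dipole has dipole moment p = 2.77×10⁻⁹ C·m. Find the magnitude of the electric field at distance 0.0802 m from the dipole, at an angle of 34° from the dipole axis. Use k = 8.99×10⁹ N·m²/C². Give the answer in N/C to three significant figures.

E ≈ 8.45×10⁴ N/C

At angle θ the dipole field magnitude is E = (kp/r³)·√(1 + 3cos²θ).
kp/r³ = (8.99×10⁹)(2.77×10⁻⁹) / (0.0802)³ = 4.827×10⁴ N/C.
√(1 + 3cos²34°) = √(1 + 3·0.6873) = √3.0619 ≈ 1.7498.
E ≈ 4.827×10⁴ × 1.750 = 8.447×10⁴ N/C.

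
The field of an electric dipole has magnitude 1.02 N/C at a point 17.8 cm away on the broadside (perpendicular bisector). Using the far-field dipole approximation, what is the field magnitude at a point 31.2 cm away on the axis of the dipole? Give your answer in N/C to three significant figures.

E ≈ 0.379 N/C

Dipole fields scale as 1/r³ in the far field.
The axial field is twice the equatorial field at the same r, so the geometry factor is 2/1.
E₂ = E₁ · (2/1) · (r₁/r₂)³ = 1.02 · 2 · (17.8/31.2)³.
(r₁/r₂)³ = (0.5705)³ = 0.1857.
E₂ ≈ 0.3788 N/C.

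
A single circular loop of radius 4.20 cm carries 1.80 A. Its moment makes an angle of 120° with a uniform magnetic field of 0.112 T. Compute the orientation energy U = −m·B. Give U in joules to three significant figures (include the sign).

U ≈ 5.59×10⁻⁴ J

Magnetic moment m = IA = Iπa² = (1.80)·π·(0.0420)² = 0.009975 A·m².
U = −m·B = −mB cosθ.
U = −(0.009975)(0.112)·cos120° = 5.586×10⁻⁴ J.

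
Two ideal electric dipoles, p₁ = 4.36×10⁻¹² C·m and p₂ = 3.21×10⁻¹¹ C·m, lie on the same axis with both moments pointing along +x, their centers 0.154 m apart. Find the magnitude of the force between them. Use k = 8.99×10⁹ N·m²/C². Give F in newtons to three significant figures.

F ≈ 1.34×10⁻⁸ N

On-axis field of dipole 1 at distance r: E = 2kp₁/r³. Force on dipole 2 is F = p₂·dE/dr (gradient along axis).
dE/dr = −6kp₁/r⁴, so |F| = 6kp₁p₂/r⁴ (attractive for aligned moments).
F = 6(8.99×10⁹)(4.36×10⁻¹²)(3.21×10⁻¹¹)/(0.154)⁴ = 1.342×10⁻⁸ N.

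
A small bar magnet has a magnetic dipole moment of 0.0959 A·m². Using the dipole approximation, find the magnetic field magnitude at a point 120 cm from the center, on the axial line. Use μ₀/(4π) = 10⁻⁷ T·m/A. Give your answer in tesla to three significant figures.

On axis B = (μ₀/4π)·2m/r³.
B = 2·(10⁻⁷)·(0.0959) / (1.20)³ = 1.110×10⁻⁸ T.

B ≈ 1.11×10⁻⁸ T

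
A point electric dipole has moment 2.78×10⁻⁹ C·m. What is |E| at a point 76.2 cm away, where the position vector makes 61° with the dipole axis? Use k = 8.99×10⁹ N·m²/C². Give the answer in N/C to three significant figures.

At angle θ the dipole field magnitude is E = (kp/r³)·√(1 + 3cos²θ).
kp/r³ = (8.99×10⁹)(2.78×10⁻⁹) / (0.762)³ = 56.49 N/C.
√(1 + 3cos²61°) = √(1 + 3·0.2350) = √1.7051 ≈ 1.3058.
E ≈ 56.49 × 1.306 = 73.76 N/C.

E ≈ 73.8 N/C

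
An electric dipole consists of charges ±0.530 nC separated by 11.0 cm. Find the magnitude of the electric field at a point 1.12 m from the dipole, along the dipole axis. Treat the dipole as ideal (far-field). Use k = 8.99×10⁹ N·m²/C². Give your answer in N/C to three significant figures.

Dipole moment p = qd = (5.30×10⁻¹⁰ C)(0.110 m) = 5.83×10⁻¹¹ C·m.
On the dipole axis E = 2kp/r³.
E = 2·(8.99×10⁹)(5.83×10⁻¹¹) / (1.12)³ = 0.7461 N/C.

E ≈ 0.746 N/C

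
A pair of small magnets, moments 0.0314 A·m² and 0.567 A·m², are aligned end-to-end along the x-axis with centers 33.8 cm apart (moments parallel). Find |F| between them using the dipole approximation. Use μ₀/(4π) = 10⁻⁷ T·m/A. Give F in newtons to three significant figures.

F ≈ 8.18×10⁻⁷ N

On-axis B of dipole 1: B = (μ₀/4π)·2m₁/r³. Force on dipole 2: F = m₂·dB/dr.
dB/dr = −(μ₀/4π)·6m₁/r⁴, so |F| = (μ₀/4π)·6m₁m₂/r⁴.
F = 6(10⁻⁷)(0.0314)(0.567)/(0.338)⁴ = 8.185×10⁻⁷ N.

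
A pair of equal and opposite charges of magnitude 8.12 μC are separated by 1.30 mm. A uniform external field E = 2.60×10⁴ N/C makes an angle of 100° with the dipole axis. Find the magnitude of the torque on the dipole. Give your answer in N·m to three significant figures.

τ ≈ 2.70×10⁻⁴ N·m

Dipole moment p = qd = (8.12×10⁻⁶ C)(0.00130 m) = 1.056×10⁻⁸ C·m.
Torque on an electric dipole: τ = pE sinθ.
τ = (1.056×10⁻⁸)(2.60×10⁴)·sin100° = 2.704×10⁻⁴ N·m.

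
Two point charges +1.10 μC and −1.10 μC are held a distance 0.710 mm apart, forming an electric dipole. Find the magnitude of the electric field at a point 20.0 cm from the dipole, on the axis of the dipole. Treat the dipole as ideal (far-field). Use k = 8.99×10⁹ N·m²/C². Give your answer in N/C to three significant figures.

E ≈ 1760 N/C

Dipole moment p = qd = (1.10×10⁻⁶ C)(7.10×10⁻⁴ m) = 7.81×10⁻¹⁰ C·m.
On the dipole axis E = 2kp/r³.
E = 2·(8.99×10⁹)(7.81×10⁻¹⁰) / (0.200)³ = 1755 N/C.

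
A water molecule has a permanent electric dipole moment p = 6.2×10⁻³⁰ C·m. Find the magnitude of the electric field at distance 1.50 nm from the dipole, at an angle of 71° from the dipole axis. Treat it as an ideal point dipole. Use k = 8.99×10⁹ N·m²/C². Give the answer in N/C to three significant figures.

E ≈ 1.90×10⁷ N/C

At angle θ the dipole field magnitude is E = (kp/r³)·√(1 + 3cos²θ).
kp/r³ = (8.99×10⁹)(6.20×10⁻³⁰) / (1.50×10⁻⁹)³ = 1.651×10⁷ N/C.
√(1 + 3cos²71°) = √(1 + 3·0.1060) = √1.3180 ≈ 1.1480.
E ≈ 1.651×10⁷ × 1.148 = 1.896×10⁷ N/C.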